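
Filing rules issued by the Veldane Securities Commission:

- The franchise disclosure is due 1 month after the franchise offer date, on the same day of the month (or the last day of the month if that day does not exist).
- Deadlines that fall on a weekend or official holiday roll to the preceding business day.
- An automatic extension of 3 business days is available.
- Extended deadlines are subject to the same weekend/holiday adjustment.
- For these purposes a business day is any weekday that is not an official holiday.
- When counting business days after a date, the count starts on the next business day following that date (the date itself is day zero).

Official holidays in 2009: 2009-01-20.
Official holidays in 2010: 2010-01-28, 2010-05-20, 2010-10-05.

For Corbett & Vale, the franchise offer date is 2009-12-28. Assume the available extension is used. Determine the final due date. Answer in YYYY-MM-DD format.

1 month after 2009-12-28, on the same day of the month, is 2010-01-28.
2010-01-28 falls on a listed holiday. Rolling to the preceding business day gives 2010-01-27, a Wednesday.
Counting 3 further business days from 2010-01-27 reaches 2010-02-02.
2010-02-02 (Tuesday) is already a business day.
So the filing is due 2010-02-02.

2010-02-02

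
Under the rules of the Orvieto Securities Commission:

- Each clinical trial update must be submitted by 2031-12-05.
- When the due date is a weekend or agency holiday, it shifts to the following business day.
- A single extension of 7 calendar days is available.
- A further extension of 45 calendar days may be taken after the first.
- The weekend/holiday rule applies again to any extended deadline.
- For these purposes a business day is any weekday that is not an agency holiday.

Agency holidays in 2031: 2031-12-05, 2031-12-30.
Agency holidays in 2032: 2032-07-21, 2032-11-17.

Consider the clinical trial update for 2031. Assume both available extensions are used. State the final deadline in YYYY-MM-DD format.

2032-01-29

The stated deadline is 2031-12-05.
Because 2031-12-05 is a listed holiday, the deadline becomes 2031-12-08 (Monday).
The 7-calendar-day extension moves the deadline from 2031-12-08 to 2031-12-15.
Since 2031-12-15 is a Monday and not a holiday, the date is unchanged.
With the 45-day extension, 2031-12-15 becomes 2032-01-29.
2032-01-29 is a Thursday and not a listed holiday, so it stands.
The final due date is 2032-01-29.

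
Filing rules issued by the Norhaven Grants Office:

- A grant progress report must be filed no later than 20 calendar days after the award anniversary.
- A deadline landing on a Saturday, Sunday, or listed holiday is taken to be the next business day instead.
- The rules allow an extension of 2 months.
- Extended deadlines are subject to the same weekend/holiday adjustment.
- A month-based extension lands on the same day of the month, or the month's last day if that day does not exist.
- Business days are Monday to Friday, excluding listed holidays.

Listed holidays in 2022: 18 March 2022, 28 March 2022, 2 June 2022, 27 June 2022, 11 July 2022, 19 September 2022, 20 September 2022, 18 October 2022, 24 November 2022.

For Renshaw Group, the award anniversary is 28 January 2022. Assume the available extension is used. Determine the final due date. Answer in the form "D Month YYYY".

18 April 2022

From 28 January 2022, 20 calendar days later is 17 February 2022.
17 February 2022 falls on a Thursday, which is a business day, so no adjustment is needed.
Add 2 months to 17 February 2022: 17 April 2022.
17 April 2022 is a Sunday, so it moves to the next business day, 18 April 2022 (Monday).
Deadline: 18 April 2022.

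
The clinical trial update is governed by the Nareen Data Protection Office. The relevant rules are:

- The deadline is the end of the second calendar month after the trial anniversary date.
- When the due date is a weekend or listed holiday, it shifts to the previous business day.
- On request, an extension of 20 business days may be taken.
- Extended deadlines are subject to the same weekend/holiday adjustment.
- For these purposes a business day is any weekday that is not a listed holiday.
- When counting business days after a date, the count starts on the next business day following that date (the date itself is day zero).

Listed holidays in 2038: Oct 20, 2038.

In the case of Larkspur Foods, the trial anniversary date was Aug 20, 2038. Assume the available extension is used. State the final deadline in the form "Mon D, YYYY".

Nov 26, 2038

2 months after Aug 20, 2038 is October 2038; that month ends on Oct 31, 2038.
Because Oct 31, 2038 is a Sunday, the deadline becomes Oct 29, 2038 (Friday).
The 20-business-day extension runs from Oct 29, 2038 to Nov 26, 2038.
Nov 26, 2038 falls on a Friday, which is a business day, so no adjustment is needed.
Final deadline: Nov 26, 2038.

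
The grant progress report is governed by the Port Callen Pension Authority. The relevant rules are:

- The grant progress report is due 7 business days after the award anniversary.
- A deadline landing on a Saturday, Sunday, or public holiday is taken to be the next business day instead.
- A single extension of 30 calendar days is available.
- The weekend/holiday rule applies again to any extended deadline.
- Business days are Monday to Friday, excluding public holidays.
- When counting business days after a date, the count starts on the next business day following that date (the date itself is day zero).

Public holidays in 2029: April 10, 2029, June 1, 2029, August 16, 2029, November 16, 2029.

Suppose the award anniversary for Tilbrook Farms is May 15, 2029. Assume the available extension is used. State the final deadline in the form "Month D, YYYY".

7 business days after May 15, 2029, excluding weekends and holidays, is May 24, 2029.
May 24, 2029 (Thursday) is already a business day.
Applying the 30-calendar-day extension: May 24, 2029 + 30 days = June 23, 2029.
June 23, 2029 is a Saturday, so it moves to the next business day, June 25, 2029 (Monday).
So the filing is due June 25, 2029.

June 25, 2029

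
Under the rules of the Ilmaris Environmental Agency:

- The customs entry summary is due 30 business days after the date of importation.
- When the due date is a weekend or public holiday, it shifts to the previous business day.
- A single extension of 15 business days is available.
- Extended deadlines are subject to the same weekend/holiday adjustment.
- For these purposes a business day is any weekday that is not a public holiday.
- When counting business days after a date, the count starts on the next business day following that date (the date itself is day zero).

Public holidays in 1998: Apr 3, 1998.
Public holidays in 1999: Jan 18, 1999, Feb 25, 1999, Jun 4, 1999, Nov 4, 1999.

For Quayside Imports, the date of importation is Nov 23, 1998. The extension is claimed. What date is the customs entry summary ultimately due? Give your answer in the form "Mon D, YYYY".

30 business days after Nov 23, 1998, excluding weekends and holidays, is Jan 4, 1999.
Jan 4, 1999 is a Monday and not a listed holiday, so it stands.
Applying the 15-business-day extension: 15 business days after Jan 4, 1999 is Jan 26, 1999.
Since Jan 26, 1999 is a Tuesday and not a holiday, the date is unchanged.
Final deadline: Jan 26, 1999.

Jan 26, 1999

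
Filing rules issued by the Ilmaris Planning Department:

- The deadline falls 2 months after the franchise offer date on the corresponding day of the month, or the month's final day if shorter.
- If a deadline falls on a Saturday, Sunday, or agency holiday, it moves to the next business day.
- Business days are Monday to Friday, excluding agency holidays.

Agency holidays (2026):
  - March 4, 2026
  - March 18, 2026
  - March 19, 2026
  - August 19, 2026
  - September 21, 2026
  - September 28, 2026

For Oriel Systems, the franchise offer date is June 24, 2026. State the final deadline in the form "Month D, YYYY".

2 months after June 24, 2026, on the same day of the month, is August 24, 2026.
August 24, 2026 (Monday) is already a business day.
The final due date is August 24, 2026.

August 24, 2026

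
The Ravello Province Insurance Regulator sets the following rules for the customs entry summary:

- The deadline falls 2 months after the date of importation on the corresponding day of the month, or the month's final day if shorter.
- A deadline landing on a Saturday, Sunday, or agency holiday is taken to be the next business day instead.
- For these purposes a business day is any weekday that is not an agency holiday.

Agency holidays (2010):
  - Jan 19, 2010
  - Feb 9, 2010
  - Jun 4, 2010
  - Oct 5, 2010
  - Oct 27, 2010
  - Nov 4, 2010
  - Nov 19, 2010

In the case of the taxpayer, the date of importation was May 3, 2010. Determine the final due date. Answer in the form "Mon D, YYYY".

2 months from May 3, 2010 is Jul 3, 2010.
Because Jul 3, 2010 is a Saturday, the deadline becomes Jul 5, 2010 (Monday).
So the filing is due Jul 5, 2010.

Jul 5, 2010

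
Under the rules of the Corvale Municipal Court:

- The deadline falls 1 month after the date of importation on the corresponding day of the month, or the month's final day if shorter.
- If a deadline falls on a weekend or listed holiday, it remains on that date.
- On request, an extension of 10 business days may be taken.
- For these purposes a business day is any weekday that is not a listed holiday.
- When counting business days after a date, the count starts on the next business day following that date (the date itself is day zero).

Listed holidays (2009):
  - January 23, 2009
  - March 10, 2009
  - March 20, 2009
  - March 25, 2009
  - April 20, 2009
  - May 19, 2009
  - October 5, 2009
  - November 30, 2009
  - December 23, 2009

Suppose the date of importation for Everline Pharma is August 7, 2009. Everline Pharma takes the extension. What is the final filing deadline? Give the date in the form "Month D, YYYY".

September 21, 2009

1 month after August 7, 2009, on the same day of the month, is September 7, 2009.
September 7, 2009 is a Monday; no weekend or holiday adjustment applies.
Counting 10 further business days from September 7, 2009 reaches September 21, 2009.
September 21, 2009 is a Monday; no weekend or holiday adjustment applies.
Deadline: September 21, 2009.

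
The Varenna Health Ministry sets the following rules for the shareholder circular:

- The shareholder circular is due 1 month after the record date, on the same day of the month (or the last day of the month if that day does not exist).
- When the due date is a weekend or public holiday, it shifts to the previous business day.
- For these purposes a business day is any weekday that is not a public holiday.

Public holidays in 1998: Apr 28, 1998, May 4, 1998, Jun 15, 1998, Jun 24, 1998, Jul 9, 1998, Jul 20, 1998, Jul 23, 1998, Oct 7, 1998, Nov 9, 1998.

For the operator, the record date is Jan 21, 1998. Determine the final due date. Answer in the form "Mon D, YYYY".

Feb 20, 1998

Moving 1 month forward from Jan 21, 1998 on the corresponding day gives Feb 21, 1998.
Because Feb 21, 1998 is a Saturday, the deadline becomes Feb 20, 1998 (Friday).
The final due date is Feb 20, 1998.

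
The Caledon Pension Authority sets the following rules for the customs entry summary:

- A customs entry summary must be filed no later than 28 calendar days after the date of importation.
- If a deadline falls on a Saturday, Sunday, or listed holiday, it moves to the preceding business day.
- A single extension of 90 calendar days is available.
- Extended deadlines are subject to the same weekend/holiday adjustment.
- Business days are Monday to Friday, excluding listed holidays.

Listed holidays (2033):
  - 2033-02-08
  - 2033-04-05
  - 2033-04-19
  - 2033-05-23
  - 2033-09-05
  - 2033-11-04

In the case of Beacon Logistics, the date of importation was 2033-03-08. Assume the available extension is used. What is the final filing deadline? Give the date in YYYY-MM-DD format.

From 2033-03-08, 28 calendar days later is 2033-04-05.
2033-04-05 is a listed holiday; the preceding business day is 2033-04-04 (Monday).
The 90-calendar-day extension moves the deadline from 2033-04-04 to 2033-07-03.
2033-07-03 is a Sunday, so it moves to the preceding business day, 2033-07-01 (Friday).
Deadline: 2033-07-01.

2033-07-01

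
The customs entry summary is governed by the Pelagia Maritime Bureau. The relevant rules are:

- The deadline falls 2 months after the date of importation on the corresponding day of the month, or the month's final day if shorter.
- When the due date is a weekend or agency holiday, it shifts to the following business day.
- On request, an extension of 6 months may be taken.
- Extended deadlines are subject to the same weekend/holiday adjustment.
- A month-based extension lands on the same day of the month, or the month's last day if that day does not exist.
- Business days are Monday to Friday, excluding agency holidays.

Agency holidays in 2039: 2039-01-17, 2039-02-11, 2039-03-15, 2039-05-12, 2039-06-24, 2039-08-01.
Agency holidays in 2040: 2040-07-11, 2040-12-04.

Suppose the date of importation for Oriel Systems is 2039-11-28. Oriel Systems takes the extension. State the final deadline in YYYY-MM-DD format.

2040-07-30

2 months after 2039-11-28, on the same day of the month, is 2040-01-28.
2040-01-28 is a Saturday, so it moves to the next business day, 2040-01-30 (Monday).
Applying the 6 months extension: 6 months after 2040-01-30 is 2040-07-30.
Since 2040-07-30 is a Monday and not a holiday, the date is unchanged.
So the filing is due 2040-07-30.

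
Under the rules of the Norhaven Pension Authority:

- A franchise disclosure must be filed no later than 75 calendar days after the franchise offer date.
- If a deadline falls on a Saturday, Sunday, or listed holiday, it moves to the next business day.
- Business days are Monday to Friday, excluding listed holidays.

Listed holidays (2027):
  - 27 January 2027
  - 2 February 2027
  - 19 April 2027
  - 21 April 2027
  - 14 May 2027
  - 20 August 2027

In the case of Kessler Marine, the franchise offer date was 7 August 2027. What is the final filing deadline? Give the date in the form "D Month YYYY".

21 October 2027

From 7 August 2027, 75 calendar days later is 21 October 2027.
Since 21 October 2027 is a Thursday and not a holiday, the date is unchanged.
So the filing is due 21 October 2027.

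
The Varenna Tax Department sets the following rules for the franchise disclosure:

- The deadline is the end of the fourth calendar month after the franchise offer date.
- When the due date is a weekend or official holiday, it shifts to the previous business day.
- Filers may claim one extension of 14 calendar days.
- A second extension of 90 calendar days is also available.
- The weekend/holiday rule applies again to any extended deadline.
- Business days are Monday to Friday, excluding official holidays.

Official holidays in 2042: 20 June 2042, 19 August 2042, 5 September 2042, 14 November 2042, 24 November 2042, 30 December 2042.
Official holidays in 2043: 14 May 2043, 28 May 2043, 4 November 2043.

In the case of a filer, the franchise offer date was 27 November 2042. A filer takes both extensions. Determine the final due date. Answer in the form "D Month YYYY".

13 July 2043

The fourth month after 27 November 2042 is March 2043, whose last day is 31 March 2043.
Since 31 March 2043 is a Tuesday and not a holiday, the date is unchanged.
Applying the 14-calendar-day extension: 31 March 2043 + 14 days = 14 April 2043.
14 April 2043 falls on a Tuesday, which is a business day, so no adjustment is needed.
Add the 90 calendar-day extension to 14 April 2043: 13 July 2043.
Since 13 July 2043 is a Monday and not a holiday, the date is unchanged.
The final due date is 13 July 2043.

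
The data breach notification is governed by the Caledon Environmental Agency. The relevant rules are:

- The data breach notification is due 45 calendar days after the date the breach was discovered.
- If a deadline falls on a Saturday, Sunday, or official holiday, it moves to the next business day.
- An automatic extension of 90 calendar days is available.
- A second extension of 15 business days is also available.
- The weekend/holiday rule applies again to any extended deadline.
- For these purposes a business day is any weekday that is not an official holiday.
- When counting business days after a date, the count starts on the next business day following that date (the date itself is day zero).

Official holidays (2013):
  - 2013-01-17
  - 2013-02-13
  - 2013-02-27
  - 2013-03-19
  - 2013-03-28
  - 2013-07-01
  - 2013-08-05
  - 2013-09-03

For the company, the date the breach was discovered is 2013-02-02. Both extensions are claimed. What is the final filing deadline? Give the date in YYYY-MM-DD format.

2013-07-10

Trigger date 2013-02-02 + 45 calendar days = 2013-03-19.
2013-03-19 is a listed holiday, so it moves to the next business day, 2013-03-20 (Wednesday).
Add the 90 calendar-day extension to 2013-03-20: 2013-06-18.
Since 2013-06-18 is a Tuesday and not a holiday, the date is unchanged.
Counting 15 further business days from 2013-06-18 reaches 2013-07-10.
2013-07-10 (Wednesday) is already a business day.
Final deadline: 2013-07-10.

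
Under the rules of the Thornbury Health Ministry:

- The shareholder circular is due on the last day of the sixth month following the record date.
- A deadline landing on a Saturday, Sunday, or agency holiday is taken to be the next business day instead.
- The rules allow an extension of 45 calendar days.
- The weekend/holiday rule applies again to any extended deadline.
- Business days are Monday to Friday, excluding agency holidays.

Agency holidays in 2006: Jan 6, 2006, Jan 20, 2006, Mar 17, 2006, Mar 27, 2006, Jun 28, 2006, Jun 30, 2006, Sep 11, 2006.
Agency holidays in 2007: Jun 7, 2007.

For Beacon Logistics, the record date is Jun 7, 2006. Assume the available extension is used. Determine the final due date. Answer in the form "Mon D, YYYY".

Feb 15, 2007

6 months after Jun 7, 2006 is December 2006; that month ends on Dec 31, 2006.
Dec 31, 2006 falls on a Sunday. Rolling to the next business day gives Jan 1, 2007, a Monday.
Add the 45 calendar-day extension to Jan 1, 2007: Feb 15, 2007.
Since Feb 15, 2007 is a Thursday and not a holiday, the date is unchanged.
The final due date is Feb 15, 2007.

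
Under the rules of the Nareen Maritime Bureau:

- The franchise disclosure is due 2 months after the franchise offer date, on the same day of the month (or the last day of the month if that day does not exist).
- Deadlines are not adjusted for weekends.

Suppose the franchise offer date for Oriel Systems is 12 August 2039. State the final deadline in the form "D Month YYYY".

12 October 2039

2 months from 12 August 2039 is 12 October 2039.
12 October 2039 is a Wednesday; no weekend or holiday adjustment applies.
The final due date is 12 October 2039.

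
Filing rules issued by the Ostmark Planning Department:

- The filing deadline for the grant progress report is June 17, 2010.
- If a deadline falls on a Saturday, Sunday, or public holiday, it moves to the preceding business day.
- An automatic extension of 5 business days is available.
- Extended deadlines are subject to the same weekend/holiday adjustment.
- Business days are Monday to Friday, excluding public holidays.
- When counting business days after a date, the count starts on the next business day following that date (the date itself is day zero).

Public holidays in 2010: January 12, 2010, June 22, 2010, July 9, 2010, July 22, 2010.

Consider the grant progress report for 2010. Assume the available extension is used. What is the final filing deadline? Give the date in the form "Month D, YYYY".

The stated deadline is June 17, 2010.
June 17, 2010 (Thursday) is already a business day.
Counting 5 further business days from June 17, 2010 reaches June 25, 2010.
June 25, 2010 falls on a Friday, which is a business day, so no adjustment is needed.
So the filing is due June 25, 2010.

June 25, 2010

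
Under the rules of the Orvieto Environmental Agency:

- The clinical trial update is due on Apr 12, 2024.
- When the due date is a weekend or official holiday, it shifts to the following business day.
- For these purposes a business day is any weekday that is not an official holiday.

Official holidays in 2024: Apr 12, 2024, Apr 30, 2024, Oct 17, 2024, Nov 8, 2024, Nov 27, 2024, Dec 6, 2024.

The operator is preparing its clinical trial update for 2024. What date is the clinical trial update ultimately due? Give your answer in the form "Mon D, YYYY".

The statutory due date is Apr 12, 2024.
Apr 12, 2024 is a listed holiday; the next business day is Apr 15, 2024 (Monday).
Deadline: Apr 15, 2024.

Apr 15, 2024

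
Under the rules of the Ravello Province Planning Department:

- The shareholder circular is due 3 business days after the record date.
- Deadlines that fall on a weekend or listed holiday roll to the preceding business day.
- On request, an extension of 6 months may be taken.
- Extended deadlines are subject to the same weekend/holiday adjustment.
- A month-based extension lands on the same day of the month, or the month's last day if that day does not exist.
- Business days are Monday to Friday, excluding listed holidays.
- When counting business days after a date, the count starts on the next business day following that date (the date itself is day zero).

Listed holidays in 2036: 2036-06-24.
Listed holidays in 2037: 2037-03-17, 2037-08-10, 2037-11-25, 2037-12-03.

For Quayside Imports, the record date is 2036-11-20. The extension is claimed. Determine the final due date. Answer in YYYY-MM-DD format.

2037-05-25

Starting the day after 2036-11-20 and counting 3 business days lands on 2036-11-25.
2036-11-25 (Tuesday) is already a business day.
Add 6 months to 2036-11-25: 2037-05-25.
2037-05-25 (Monday) is already a business day.
So the filing is due 2037-05-25.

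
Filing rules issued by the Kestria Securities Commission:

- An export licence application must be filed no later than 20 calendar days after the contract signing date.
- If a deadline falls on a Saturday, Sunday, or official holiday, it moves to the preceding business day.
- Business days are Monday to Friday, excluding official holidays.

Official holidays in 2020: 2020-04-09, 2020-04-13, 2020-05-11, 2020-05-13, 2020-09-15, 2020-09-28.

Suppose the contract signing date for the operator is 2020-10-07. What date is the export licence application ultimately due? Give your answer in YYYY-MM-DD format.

2020-10-27

Trigger date 2020-10-07 + 20 calendar days = 2020-10-27.
2020-10-27 (Tuesday) is already a business day.
Final deadline: 2020-10-27.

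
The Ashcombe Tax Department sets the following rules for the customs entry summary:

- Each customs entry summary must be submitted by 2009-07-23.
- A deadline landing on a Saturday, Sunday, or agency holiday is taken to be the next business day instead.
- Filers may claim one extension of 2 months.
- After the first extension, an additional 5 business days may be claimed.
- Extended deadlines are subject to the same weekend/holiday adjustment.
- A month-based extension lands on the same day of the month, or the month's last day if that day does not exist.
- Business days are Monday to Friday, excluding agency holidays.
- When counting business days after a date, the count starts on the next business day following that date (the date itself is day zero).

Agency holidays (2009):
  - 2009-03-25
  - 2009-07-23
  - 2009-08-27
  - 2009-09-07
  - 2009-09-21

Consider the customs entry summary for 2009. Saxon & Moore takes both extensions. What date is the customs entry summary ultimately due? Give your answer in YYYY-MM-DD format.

2009-10-01

The stated deadline is 2009-07-23.
2009-07-23 falls on a listed holiday. Rolling to the next business day gives 2009-07-24, a Friday.
The 2 months extension carries 2009-07-24 to 2009-09-24.
2009-09-24 falls on a Thursday, which is a business day, so no adjustment is needed.
Applying the 5-business-day extension: 5 business days after 2009-09-24 is 2009-10-01.
2009-10-01 falls on a Thursday, which is a business day, so no adjustment is needed.
Final deadline: 2009-10-01.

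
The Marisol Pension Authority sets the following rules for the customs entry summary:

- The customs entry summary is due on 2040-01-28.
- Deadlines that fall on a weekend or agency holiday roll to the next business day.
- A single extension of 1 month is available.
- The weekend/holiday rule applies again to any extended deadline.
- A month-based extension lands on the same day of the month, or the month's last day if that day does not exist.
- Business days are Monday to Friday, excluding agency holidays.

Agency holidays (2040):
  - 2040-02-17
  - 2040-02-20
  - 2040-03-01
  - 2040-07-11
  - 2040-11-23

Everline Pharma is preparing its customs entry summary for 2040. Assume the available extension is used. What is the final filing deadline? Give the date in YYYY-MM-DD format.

The stated deadline is 2040-01-28.
2040-01-28 is a Saturday, so it moves to the next business day, 2040-01-30 (Monday).
Applying the 1 month extension: 1 month after 2040-01-30 is 2040-02-29 (day 30 does not exist in February, so the month's last day is used).
2040-02-29 is a Wednesday and not a listed holiday, so it stands.
Deadline: 2040-02-29.

2040-02-29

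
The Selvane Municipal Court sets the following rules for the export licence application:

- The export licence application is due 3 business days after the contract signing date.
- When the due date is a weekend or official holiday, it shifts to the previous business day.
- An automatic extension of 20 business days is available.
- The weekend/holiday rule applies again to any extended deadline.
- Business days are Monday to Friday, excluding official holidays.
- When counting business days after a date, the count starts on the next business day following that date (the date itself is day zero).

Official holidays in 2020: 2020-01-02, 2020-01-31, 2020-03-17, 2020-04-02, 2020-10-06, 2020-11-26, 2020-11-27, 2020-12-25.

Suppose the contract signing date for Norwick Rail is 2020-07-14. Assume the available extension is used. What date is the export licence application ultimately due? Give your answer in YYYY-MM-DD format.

2020-08-14

3 business days after 2020-07-14, excluding weekends and holidays, is 2020-07-17.
2020-07-17 falls on a Friday, which is a business day, so no adjustment is needed.
Applying the 20-business-day extension: 20 business days after 2020-07-17 is 2020-08-14.
2020-08-14 falls on a Friday, which is a business day, so no adjustment is needed.
Final deadline: 2020-08-14.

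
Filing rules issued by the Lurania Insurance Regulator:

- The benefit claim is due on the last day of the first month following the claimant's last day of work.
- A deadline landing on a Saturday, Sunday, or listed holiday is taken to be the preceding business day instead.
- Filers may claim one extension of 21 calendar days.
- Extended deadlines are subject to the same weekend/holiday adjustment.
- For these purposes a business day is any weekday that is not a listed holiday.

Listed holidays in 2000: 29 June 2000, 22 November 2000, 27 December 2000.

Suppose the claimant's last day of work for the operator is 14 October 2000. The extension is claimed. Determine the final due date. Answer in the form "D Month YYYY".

21 December 2000

1 month after 14 October 2000 falls in November 2000; the last day of that month is 30 November 2000.
Since 30 November 2000 is a Thursday and not a holiday, the date is unchanged.
The 21-calendar-day extension moves the deadline from 30 November 2000 to 21 December 2000.
21 December 2000 (Thursday) is already a business day.
The final due date is 21 December 2000.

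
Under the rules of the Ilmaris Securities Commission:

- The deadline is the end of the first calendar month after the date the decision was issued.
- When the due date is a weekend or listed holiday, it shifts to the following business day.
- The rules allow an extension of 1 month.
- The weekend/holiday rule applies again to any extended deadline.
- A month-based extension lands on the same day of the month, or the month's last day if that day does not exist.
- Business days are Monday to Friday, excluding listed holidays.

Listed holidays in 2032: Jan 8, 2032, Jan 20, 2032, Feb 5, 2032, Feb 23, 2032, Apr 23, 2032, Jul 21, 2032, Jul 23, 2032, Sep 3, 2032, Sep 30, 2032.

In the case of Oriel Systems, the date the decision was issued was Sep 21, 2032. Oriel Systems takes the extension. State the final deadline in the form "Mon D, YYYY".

Dec 1, 2032

The first month after Sep 21, 2032 is October 2032, whose last day is Oct 31, 2032.
Oct 31, 2032 is a Sunday; the next business day is Nov 1, 2032 (Monday).
The 1 month extension carries Nov 1, 2032 to Dec 1, 2032.
Dec 1, 2032 falls on a Wednesday, which is a business day, so no adjustment is needed.
Deadline: Dec 1, 2032.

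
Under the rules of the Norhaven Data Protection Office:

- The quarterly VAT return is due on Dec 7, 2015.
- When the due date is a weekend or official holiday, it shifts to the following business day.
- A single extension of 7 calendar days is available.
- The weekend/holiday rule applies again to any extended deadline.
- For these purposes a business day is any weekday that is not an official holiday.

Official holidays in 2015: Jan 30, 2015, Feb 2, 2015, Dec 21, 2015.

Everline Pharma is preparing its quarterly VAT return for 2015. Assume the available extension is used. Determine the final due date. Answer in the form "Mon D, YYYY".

Dec 14, 2015

Start from the fixed due date, Dec 7, 2015.
Dec 7, 2015 is a Monday and not a listed holiday, so it stands.
Add the 7 calendar-day extension to Dec 7, 2015: Dec 14, 2015.
Dec 14, 2015 (Monday) is already a business day.
Deadline: Dec 14, 2015.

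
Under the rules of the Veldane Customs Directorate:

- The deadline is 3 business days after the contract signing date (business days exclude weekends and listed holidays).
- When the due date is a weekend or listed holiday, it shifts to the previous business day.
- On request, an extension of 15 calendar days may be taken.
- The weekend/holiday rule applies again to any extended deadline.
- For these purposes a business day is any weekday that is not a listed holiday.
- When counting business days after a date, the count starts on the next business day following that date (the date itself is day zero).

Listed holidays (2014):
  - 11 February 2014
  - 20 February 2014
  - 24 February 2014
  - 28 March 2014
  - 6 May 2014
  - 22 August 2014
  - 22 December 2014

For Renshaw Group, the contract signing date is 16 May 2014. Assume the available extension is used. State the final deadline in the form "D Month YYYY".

5 June 2014

Counting 3 business days after 16 May 2014 (skipping weekends and listed holidays) reaches 21 May 2014.
21 May 2014 (Wednesday) is already a business day.
The 15-calendar-day extension moves the deadline from 21 May 2014 to 5 June 2014.
5 June 2014 falls on a Thursday, which is a business day, so no adjustment is needed.
Final deadline: 5 June 2014.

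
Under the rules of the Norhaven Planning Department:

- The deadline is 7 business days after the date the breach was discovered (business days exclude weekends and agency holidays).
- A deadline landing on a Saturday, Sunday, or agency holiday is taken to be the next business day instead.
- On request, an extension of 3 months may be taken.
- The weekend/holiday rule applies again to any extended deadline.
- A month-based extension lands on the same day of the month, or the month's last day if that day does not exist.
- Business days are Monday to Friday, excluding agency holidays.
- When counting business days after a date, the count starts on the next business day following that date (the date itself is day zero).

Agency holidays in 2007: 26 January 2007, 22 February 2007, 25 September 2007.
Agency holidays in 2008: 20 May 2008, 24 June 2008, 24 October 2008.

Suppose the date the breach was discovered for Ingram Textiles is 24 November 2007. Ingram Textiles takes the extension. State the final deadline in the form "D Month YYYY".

4 March 2008

Counting 7 business days after 24 November 2007 (skipping weekends and listed holidays) reaches 4 December 2007.
4 December 2007 is a Tuesday and not a listed holiday, so it stands.
The 3 months extension carries 4 December 2007 to 4 March 2008.
4 March 2008 falls on a Tuesday, which is a business day, so no adjustment is needed.
So the filing is due 4 March 2008.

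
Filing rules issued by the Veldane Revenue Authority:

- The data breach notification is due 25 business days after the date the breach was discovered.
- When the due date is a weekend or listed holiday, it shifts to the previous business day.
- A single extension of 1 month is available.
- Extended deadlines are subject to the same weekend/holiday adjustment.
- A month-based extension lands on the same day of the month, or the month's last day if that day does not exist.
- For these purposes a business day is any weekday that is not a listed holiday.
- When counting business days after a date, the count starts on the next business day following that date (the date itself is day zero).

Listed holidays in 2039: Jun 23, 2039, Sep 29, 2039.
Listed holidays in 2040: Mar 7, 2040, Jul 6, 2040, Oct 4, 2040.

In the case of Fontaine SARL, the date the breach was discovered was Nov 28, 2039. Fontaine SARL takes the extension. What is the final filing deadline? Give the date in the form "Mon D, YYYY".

Feb 2, 2040

Counting 25 business days after Nov 28, 2039 (skipping weekends and listed holidays) reaches Jan 2, 2040.
Jan 2, 2040 is a Monday and not a listed holiday, so it stands.
Applying the 1 month extension: 1 month after Jan 2, 2040 is Feb 2, 2040.
Feb 2, 2040 (Thursday) is already a business day.
The final due date is Feb 2, 2040.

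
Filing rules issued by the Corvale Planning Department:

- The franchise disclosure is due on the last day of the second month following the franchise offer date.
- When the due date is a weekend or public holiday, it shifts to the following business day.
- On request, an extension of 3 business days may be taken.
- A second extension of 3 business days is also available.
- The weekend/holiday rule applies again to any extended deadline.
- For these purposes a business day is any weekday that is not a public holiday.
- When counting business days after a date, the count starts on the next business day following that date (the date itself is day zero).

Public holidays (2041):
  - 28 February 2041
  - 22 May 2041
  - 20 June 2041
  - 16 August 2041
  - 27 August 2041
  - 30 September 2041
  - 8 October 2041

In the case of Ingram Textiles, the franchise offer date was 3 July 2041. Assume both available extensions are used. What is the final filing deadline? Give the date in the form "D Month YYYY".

2 months after 3 July 2041 is September 2041; that month ends on 30 September 2041.
30 September 2041 is a listed holiday; the next business day is 1 October 2041 (Tuesday).
Counting 3 further business days from 1 October 2041 reaches 4 October 2041.
4 October 2041 falls on a Friday, which is a business day, so no adjustment is needed.
The 3-business-day extension runs from 4 October 2041 to 10 October 2041.
Since 10 October 2041 is a Thursday and not a holiday, the date is unchanged.
The final due date is 10 October 2041.

10 October 2041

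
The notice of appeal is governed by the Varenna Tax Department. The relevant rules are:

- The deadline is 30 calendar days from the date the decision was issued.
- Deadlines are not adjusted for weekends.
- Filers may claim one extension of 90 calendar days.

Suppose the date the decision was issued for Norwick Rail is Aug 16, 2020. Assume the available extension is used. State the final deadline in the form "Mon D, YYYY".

From Aug 16, 2020, 30 calendar days later is Sep 15, 2020.
Sep 15, 2020 falls on a Tuesday. The rules make no weekend/holiday allowance, so it remains Sep 15, 2020.
With the 90-day extension, Sep 15, 2020 becomes Dec 14, 2020.
No adjustment is made for weekends or holidays, so Dec 14, 2020 stands.
Deadline: Dec 14, 2020.

Dec 14, 2020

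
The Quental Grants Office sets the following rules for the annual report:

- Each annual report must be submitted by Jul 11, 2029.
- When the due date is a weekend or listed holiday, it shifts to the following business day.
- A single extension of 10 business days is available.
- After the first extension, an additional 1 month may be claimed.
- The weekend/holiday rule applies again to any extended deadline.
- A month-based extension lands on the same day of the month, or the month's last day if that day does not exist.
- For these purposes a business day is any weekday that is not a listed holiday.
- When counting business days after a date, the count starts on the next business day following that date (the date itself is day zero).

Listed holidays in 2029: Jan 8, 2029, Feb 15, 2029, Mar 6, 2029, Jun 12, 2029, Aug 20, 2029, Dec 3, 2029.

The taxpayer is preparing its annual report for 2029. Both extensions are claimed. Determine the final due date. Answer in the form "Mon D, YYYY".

Start from the fixed due date, Jul 11, 2029.
Jul 11, 2029 is a Wednesday and not a listed holiday, so it stands.
Counting 10 further business days from Jul 11, 2029 reaches Jul 25, 2029.
Jul 25, 2029 is a Wednesday and not a listed holiday, so it stands.
The 1 month extension carries Jul 25, 2029 to Aug 25, 2029.
Aug 25, 2029 falls on a Saturday. Rolling to the next business day gives Aug 27, 2029, a Monday.
Deadline: Aug 27, 2029.

Aug 27, 2029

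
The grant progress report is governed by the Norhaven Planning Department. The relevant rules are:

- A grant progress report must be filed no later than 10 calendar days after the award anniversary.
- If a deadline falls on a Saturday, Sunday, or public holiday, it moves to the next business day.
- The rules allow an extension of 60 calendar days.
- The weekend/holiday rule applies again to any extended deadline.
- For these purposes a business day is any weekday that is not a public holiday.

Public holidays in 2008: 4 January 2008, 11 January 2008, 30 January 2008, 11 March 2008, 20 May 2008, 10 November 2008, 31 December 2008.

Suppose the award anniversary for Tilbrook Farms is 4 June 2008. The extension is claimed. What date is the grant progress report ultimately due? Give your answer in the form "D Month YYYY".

15 August 2008

Trigger date 4 June 2008 + 10 calendar days = 14 June 2008.
14 June 2008 is a Saturday, so it moves to the next business day, 16 June 2008 (Monday).
The 60-calendar-day extension moves the deadline from 16 June 2008 to 15 August 2008.
15 August 2008 falls on a Friday, which is a business day, so no adjustment is needed.
Deadline: 15 August 2008.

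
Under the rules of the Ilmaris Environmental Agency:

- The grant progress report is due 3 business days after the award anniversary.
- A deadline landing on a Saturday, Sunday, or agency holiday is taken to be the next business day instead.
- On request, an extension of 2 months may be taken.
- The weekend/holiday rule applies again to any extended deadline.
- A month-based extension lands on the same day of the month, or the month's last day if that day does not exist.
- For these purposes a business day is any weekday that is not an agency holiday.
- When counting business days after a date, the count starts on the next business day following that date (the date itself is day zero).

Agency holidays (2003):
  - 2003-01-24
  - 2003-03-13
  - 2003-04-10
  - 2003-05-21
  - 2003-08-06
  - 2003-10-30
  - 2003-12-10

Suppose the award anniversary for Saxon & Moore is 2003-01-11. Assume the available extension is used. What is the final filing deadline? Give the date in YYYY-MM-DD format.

Counting 3 business days after 2003-01-11 (skipping weekends and listed holidays) reaches 2003-01-15.
Since 2003-01-15 is a Wednesday and not a holiday, the date is unchanged.
Add 2 months to 2003-01-15: 2003-03-15.
2003-03-15 is a Saturday; the next business day is 2003-03-17 (Monday).
Deadline: 2003-03-17.

2003-03-17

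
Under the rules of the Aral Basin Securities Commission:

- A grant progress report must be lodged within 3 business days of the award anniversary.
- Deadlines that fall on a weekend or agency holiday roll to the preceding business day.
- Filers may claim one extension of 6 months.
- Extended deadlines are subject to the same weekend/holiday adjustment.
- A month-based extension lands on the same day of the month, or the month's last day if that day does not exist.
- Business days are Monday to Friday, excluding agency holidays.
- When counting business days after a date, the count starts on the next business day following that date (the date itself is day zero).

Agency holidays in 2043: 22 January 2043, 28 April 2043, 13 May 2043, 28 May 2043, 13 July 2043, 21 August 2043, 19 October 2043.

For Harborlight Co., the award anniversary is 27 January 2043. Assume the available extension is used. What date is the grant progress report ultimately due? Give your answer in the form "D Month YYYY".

Counting 3 business days after 27 January 2043 (skipping weekends and listed holidays) reaches 30 January 2043.
30 January 2043 is a Friday and not a listed holiday, so it stands.
The 6 months extension carries 30 January 2043 to 30 July 2043.
Since 30 July 2043 is a Thursday and not a holiday, the date is unchanged.
Final deadline: 30 July 2043.

30 July 2043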